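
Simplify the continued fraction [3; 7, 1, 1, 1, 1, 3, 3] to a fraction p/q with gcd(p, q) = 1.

1406/449

Start with 3.
3 + 1/(3/1) = 3 + 1/3 = 10/3
1 + 1/(10/3) = 1 + 3/10 = 13/10
1 + 1/(13/10) = 1 + 10/13 = 23/13
1 + 1/(23/13) = 1 + 13/23 = 36/23
1 + 1/(36/23) = 1 + 23/36 = 59/36
7 + 1/(59/36) = 7 + 36/59 = 449/59
3 + 1/(449/59) = 3 + 59/449 = 1406/449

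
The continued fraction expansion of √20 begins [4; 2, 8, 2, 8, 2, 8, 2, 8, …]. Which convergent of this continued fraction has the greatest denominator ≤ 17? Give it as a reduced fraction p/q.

76/17

List convergents until the denominator exceeds the bound:
a_0 = 4: 4/1  (≤ bound)
a_1 = 2: 9/2  (≤ bound)
a_2 = 8: 76/17  (≤ bound)
a_3 = 2: 161/36  (> 17, stop)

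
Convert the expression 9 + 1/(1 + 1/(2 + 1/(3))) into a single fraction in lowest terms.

97/10

a_0 = 9: 9/1
a_1 = 1: 10/1
a_2 = 2: 29/3
a_3 = 3: 97/10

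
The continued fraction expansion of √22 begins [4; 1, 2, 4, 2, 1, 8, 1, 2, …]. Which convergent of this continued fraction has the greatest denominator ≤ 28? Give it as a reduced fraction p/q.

a_0 = 4: 4/1  (≤ bound)
a_1 = 1: 5/1  (≤ bound)
a_2 = 2: 14/3  (≤ bound)
a_3 = 4: 61/13  (≤ bound)
a_4 = 2: 136/29  (> 28, stop)

61/13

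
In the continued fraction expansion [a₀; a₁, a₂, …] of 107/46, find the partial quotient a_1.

⌊107/46⌋ = 2, remainder 15
⌊46/15⌋ = 3, remainder 1

3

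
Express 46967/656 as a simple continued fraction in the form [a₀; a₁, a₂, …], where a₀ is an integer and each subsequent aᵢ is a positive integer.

46967 ÷ 656 → quotient 71, remainder 391
656 ÷ 391 → quotient 1, remainder 265
391 ÷ 265 → quotient 1, remainder 126
265 ÷ 126 → quotient 2, remainder 13
126 ÷ 13 → quotient 9, remainder 9
13 ÷ 9 → quotient 1, remainder 4
9 ÷ 4 → quotient 2, remainder 1
4 ÷ 1 → quotient 4, remainder 0

[71; 1, 1, 2, 9, 1, 2, 4]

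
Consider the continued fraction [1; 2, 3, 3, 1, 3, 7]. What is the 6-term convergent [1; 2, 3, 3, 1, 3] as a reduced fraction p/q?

162/113

a_0 = 1: 1/1
a_1 = 2: 3/2
a_2 = 3: 10/7
a_3 = 3: 33/23
a_4 = 1: 43/30
a_5 = 3: 162/113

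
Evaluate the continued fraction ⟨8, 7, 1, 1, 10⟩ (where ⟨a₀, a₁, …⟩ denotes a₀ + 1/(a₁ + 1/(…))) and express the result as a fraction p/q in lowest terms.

a_0 = 8: 8/1
a_1 = 7: 57/7
a_2 = 1: 65/8
a_3 = 1: 122/15
a_4 = 10: 1285/158

1285/158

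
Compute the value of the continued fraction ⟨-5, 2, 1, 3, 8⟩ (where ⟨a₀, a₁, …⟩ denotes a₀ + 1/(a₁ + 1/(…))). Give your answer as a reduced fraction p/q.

Start with 8.
3 + 1/(8/1) = 3 + 1/8 = 25/8
1 + 1/(25/8) = 1 + 8/25 = 33/25
2 + 1/(33/25) = 2 + 25/33 = 91/33
-5 + 1/(91/33) = -5 + 33/91 = -422/91

-422/91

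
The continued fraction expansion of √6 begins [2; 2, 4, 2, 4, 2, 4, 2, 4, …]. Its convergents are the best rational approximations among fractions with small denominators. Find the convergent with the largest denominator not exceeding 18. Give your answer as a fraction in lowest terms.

22/9

List convergents until the denominator exceeds the bound:
a_0 = 2: 2/1  (≤ bound)
a_1 = 2: 5/2  (≤ bound)
a_2 = 4: 22/9  (≤ bound)
a_3 = 2: 49/20  (> 18, stop)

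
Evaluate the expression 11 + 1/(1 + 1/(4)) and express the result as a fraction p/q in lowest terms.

Compute successive convergents:
a_0 = 11: 11/1
a_1 = 1: 12/1
a_2 = 4: 59/5

59/5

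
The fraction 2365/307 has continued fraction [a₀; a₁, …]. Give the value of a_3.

2

Repeatedly divide and take the remainder:
2365 ÷ 307 → quotient 7, remainder 216
307 ÷ 216 → quotient 1, remainder 91
216 ÷ 91 → quotient 2, remainder 34
91 ÷ 34 → quotient 2, remainder 23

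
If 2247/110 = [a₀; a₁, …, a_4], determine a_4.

Run the Euclidean algorithm, recording each quotient:
⌊2247/110⌋ = 20, remainder 47
⌊110/47⌋ = 2, remainder 16
⌊47/16⌋ = 2, remainder 15
⌊16/15⌋ = 1, remainder 1
⌊15/1⌋ = 15, remainder 0

15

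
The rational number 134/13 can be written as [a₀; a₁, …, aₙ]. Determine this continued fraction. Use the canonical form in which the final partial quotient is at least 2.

[10; 3, 4]

134 ÷ 13 → quotient 10, remainder 4
13 ÷ 4 → quotient 3, remainder 1
4 ÷ 1 → quotient 4, remainder 0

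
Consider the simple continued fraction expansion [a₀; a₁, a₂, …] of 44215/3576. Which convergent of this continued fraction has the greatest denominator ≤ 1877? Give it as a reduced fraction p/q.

3054/247

a_0 = 12: 12/1  (≤ bound)
a_1 = 2: 25/2  (≤ bound)
a_2 = 1: 37/3  (≤ bound)
a_3 = 2: 99/8  (≤ bound)
a_4 = 1: 136/11  (≤ bound)
a_5 = 10: 1459/118  (≤ bound)
a_6 = 2: 3054/247  (≤ bound)
a_7 = 14: 44215/3576  (> 1877, stop)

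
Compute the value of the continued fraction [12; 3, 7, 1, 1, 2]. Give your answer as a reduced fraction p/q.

1466/119

Use the convergent recurrence hₖ = aₖ·hₖ₋₁ + hₖ₋₂ (and likewise for the denominators kₖ):
a_0 = 12: 12/1
a_1 = 3: 37/3
a_2 = 7: 271/22
a_3 = 1: 308/25
a_4 = 1: 579/47
a_5 = 2: 1466/119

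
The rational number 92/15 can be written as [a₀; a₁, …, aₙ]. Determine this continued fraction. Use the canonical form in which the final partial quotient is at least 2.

Apply division with remainder until the remainder is 0:
⌊92/15⌋ = 6, remainder 2
⌊15/2⌋ = 7, remainder 1
⌊2/1⌋ = 2, remainder 0

[6; 7, 2]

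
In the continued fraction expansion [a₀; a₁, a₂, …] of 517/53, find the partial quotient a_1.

Apply division with remainder until the remainder is 0:
517 ÷ 53 → quotient 9, remainder 40
53 ÷ 40 → quotient 1, remainder 13

1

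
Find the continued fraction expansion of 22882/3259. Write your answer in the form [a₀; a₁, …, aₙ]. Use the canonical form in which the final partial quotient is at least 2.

22882 = 7·3259 + 69, so a_0 = 7
3259 = 47·69 + 16, so a_1 = 47
69 = 4·16 + 5, so a_2 = 4
16 = 3·5 + 1, so a_3 = 3
5 = 5·1 + 0, so a_4 = 5

[7; 47, 4, 3, 5]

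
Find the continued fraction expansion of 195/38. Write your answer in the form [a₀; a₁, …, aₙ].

Apply division with remainder until the remainder is 0:
⌊195/38⌋ = 5, remainder 5
⌊38/5⌋ = 7, remainder 3
⌊5/3⌋ = 1, remainder 2
⌊3/2⌋ = 1, remainder 1
⌊2/1⌋ = 2, remainder 0

[5; 7, 1, 1, 2]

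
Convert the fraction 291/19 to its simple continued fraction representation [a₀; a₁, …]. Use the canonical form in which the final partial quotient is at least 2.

Run the Euclidean algorithm, recording each quotient:
291 ÷ 19 → quotient 15, remainder 6
19 ÷ 6 → quotient 3, remainder 1
6 ÷ 1 → quotient 6, remainder 0

[15; 3, 6]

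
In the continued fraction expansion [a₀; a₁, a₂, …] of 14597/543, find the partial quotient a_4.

15

14597 ÷ 543 → quotient 26, remainder 479
543 ÷ 479 → quotient 1, remainder 64
479 ÷ 64 → quotient 7, remainder 31
64 ÷ 31 → quotient 2, remainder 2
31 ÷ 2 → quotient 15, remainder 1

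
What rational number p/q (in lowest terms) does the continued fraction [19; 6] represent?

115/6

a_0 = 19: 19/1
a_1 = 6: 115/6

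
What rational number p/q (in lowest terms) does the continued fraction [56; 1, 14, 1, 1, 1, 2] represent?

7117/125

a_0 = 56: 56/1
a_1 = 1: 57/1
a_2 = 14: 854/15
a_3 = 1: 911/16
a_4 = 1: 1765/31
a_5 = 1: 2676/47
a_6 = 2: 7117/125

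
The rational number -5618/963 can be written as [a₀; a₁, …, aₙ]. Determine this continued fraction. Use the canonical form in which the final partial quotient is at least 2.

Run the Euclidean algorithm, recording each quotient:
-5618 = -6·963 + 160, so a_0 = -6
963 = 6·160 + 3, so a_1 = 6
160 = 53·3 + 1, so a_2 = 53
3 = 3·1 + 0, so a_3 = 3

[-6; 6, 53, 3]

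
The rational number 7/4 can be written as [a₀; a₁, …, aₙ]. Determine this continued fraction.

[1; 1, 3]

Repeatedly divide and take the remainder:
7 ÷ 4 → quotient 1, remainder 3
4 ÷ 3 → quotient 1, remainder 1
3 ÷ 1 → quotient 3, remainder 0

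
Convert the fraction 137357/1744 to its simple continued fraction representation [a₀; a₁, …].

[78; 1, 3, 6, 6, 5, 2]

137357 = 78·1744 + 1325, so a_0 = 78
1744 = 1·1325 + 419, so a_1 = 1
1325 = 3·419 + 68, so a_2 = 3
419 = 6·68 + 11, so a_3 = 6
68 = 6·11 + 2, so a_4 = 6
11 = 5·2 + 1, so a_5 = 5
2 = 2·1 + 0, so a_6 = 2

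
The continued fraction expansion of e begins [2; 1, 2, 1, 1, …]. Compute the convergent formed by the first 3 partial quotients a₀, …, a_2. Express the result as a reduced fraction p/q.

Use the convergent recurrence hₖ = aₖ·hₖ₋₁ + hₖ₋₂ (and likewise for the denominators kₖ):
a_0 = 2: 2/1
a_1 = 1: 3/1
a_2 = 2: 8/3

8/3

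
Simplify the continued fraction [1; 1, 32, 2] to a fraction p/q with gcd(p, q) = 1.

a_0 = 1: 1/1
a_1 = 1: 2/1
a_2 = 32: 65/33
a_3 = 2: 132/67

132/67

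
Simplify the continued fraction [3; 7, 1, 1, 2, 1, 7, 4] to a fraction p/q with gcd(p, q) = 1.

Use the convergent recurrence hₖ = aₖ·hₖ₋₁ + hₖ₋₂ (and likewise for the denominators kₖ):
a_0 = 3: 3/1
a_1 = 7: 22/7
a_2 = 1: 25/8
a_3 = 1: 47/15
a_4 = 2: 119/38
a_5 = 1: 166/53
a_6 = 7: 1281/409
a_7 = 4: 5290/1689

5290/1689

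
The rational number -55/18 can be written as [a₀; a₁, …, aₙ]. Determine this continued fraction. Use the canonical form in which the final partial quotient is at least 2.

Apply division with remainder until the remainder is 0:
-55 = -4·18 + 17, so a_0 = -4
18 = 1·17 + 1, so a_1 = 1
17 = 17·1 + 0, so a_2 = 17

[-4; 1, 17]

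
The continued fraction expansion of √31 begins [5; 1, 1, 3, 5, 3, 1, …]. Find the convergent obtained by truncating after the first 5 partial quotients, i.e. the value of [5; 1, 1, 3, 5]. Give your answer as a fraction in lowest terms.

206/37

Starting at the tail and folding back:
Start with 5.
3 + 1/(5/1) = 3 + 1/5 = 16/5
1 + 1/(16/5) = 1 + 5/16 = 21/16
1 + 1/(21/16) = 1 + 16/21 = 37/21
5 + 1/(37/21) = 5 + 21/37 = 206/37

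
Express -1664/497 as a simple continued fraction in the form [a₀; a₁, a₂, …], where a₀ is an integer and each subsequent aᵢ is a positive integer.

Repeatedly divide and take the remainder:
⌊-1664/497⌋ = -4, remainder 324
⌊497/324⌋ = 1, remainder 173
⌊324/173⌋ = 1, remainder 151
⌊173/151⌋ = 1, remainder 22
⌊151/22⌋ = 6, remainder 19
⌊22/19⌋ = 1, remainder 3
⌊19/3⌋ = 6, remainder 1
⌊3/1⌋ = 3, remainder 0

[-4; 1, 1, 1, 6, 1, 6, 3]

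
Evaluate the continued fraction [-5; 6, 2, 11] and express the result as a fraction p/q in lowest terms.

Build up convergents one term at a time:
a_0 = -5: -5/1
a_1 = 6: -29/6
a_2 = 2: -63/13
a_3 = 11: -722/149

-722/149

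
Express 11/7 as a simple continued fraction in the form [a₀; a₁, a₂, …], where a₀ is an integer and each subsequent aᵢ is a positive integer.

11 ÷ 7 → quotient 1, remainder 4
7 ÷ 4 → quotient 1, remainder 3
4 ÷ 3 → quotient 1, remainder 1
3 ÷ 1 → quotient 3, remainder 0

[1; 1, 1, 3]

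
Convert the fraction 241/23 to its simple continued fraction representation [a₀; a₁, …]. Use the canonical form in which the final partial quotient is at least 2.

241 ÷ 23 → quotient 10, remainder 11
23 ÷ 11 → quotient 2, remainder 1
11 ÷ 1 → quotient 11, remainder 0

[10; 2, 11]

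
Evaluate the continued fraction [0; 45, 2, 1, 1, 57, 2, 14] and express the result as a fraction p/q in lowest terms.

8422/382353

Starting at the tail and folding back:
Start with 14.
2 + 1/(14/1) = 2 + 1/14 = 29/14
57 + 1/(29/14) = 57 + 14/29 = 1667/29
1 + 1/(1667/29) = 1 + 29/1667 = 1696/1667
1 + 1/(1696/1667) = 1 + 1667/1696 = 3363/1696
2 + 1/(3363/1696) = 2 + 1696/3363 = 8422/3363
45 + 1/(8422/3363) = 45 + 3363/8422 = 382353/8422
0 + 1/(382353/8422) = 0 + 8422/382353 = 8422/382353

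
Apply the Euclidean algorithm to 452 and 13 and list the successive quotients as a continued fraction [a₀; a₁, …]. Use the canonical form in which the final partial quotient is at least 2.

[34; 1, 3, 3]

⌊452/13⌋ = 34, remainder 10
⌊13/10⌋ = 1, remainder 3
⌊10/3⌋ = 3, remainder 1
⌊3/1⌋ = 3, remainder 0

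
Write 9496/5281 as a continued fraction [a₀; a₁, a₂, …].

9496 ÷ 5281 → quotient 1, remainder 4215
5281 ÷ 4215 → quotient 1, remainder 1066
4215 ÷ 1066 → quotient 3, remainder 1017
1066 ÷ 1017 → quotient 1, remainder 49
1017 ÷ 49 → quotient 20, remainder 37
49 ÷ 37 → quotient 1, remainder 12
37 ÷ 12 → quotient 3, remainder 1
12 ÷ 1 → quotient 12, remainder 0

[1; 1, 3, 1, 20, 1, 3, 12]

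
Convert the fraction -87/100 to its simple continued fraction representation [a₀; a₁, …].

-87 ÷ 100 → quotient -1, remainder 13
100 ÷ 13 → quotient 7, remainder 9
13 ÷ 9 → quotient 1, remainder 4
9 ÷ 4 → quotient 2, remainder 1
4 ÷ 1 → quotient 4, remainder 0

[-1; 7, 1, 2, 4]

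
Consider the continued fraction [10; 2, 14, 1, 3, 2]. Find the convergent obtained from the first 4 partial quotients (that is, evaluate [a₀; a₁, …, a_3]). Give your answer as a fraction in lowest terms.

325/31

Starting at the tail and folding back:
Start with 1.
14 + 1/(1/1) = 14 + 1/1 = 15/1
2 + 1/(15/1) = 2 + 1/15 = 31/15
10 + 1/(31/15) = 10 + 15/31 = 325/31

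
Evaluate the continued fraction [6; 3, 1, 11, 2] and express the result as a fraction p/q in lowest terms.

Use the convergent recurrence hₖ = aₖ·hₖ₋₁ + hₖ₋₂ (and likewise for the denominators kₖ):
a_0 = 6: 6/1
a_1 = 3: 19/3
a_2 = 1: 25/4
a_3 = 11: 294/47
a_4 = 2: 613/98

613/98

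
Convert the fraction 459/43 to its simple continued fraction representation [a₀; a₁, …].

[10; 1, 2, 14]

⌊459/43⌋ = 10, remainder 29
⌊43/29⌋ = 1, remainder 14
⌊29/14⌋ = 2, remainder 1
⌊14/1⌋ = 14, remainder 0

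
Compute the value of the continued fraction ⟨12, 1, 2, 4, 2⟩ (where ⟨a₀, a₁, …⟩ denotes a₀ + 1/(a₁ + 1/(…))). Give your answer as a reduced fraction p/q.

Start with 2.
4 + 1/(2/1) = 4 + 1/2 = 9/2
2 + 1/(9/2) = 2 + 2/9 = 20/9
1 + 1/(20/9) = 1 + 9/20 = 29/20
12 + 1/(29/20) = 12 + 20/29 = 368/29

368/29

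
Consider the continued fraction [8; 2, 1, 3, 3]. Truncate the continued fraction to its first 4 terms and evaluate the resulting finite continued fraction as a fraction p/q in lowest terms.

92/11

a_0 = 8: 8/1
a_1 = 2: 17/2
a_2 = 1: 25/3
a_3 = 3: 92/11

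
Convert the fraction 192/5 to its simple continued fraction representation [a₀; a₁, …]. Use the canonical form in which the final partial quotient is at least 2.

[38; 2, 2]

192 ÷ 5 → quotient 38, remainder 2
5 ÷ 2 → quotient 2, remainder 1
2 ÷ 1 → quotient 2, remainder 0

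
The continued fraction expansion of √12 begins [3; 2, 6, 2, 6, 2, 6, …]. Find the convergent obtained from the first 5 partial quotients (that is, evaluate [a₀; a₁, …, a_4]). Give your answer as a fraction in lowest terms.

627/181

Start with 6.
2 + 1/(6/1) = 2 + 1/6 = 13/6
6 + 1/(13/6) = 6 + 6/13 = 84/13
2 + 1/(84/13) = 2 + 13/84 = 181/84
3 + 1/(181/84) = 3 + 84/181 = 627/181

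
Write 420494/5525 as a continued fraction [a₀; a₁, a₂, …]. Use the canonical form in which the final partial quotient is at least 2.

[76; 9, 3, 3, 7, 8]

420494 ÷ 5525 → quotient 76, remainder 594
5525 ÷ 594 → quotient 9, remainder 179
594 ÷ 179 → quotient 3, remainder 57
179 ÷ 57 → quotient 3, remainder 8
57 ÷ 8 → quotient 7, remainder 1
8 ÷ 1 → quotient 8, remainder 0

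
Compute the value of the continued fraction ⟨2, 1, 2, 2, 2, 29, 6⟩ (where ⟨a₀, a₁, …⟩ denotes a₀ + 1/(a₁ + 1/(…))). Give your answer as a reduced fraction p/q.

Start with 6.
29 + 1/(6/1) = 29 + 1/6 = 175/6
2 + 1/(175/6) = 2 + 6/175 = 356/175
2 + 1/(356/175) = 2 + 175/356 = 887/356
2 + 1/(887/356) = 2 + 356/887 = 2130/887
1 + 1/(2130/887) = 1 + 887/2130 = 3017/2130
2 + 1/(3017/2130) = 2 + 2130/3017 = 8164/3017

8164/3017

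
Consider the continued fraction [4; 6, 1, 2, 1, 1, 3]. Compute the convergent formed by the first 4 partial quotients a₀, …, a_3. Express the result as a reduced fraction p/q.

Collapse the nested fraction from the inside out:
Start with 2.
1 + 1/(2/1) = 1 + 1/2 = 3/2
6 + 1/(3/2) = 6 + 2/3 = 20/3
4 + 1/(20/3) = 4 + 3/20 = 83/20

83/20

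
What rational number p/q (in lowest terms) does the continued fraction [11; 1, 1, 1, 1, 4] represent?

a_0 = 11: 11/1
a_1 = 1: 12/1
a_2 = 1: 23/2
a_3 = 1: 35/3
a_4 = 1: 58/5
a_5 = 4: 267/23

267/23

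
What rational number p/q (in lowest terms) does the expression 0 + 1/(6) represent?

1/6

Starting at the tail and folding back:
Start with 6.
0 + 1/(6/1) = 0 + 1/6 = 1/6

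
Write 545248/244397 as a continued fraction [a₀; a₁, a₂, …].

545248 = 2·244397 + 56454, so a_0 = 2
244397 = 4·56454 + 18581, so a_1 = 4
56454 = 3·18581 + 711, so a_2 = 3
18581 = 26·711 + 95, so a_3 = 26
711 = 7·95 + 46, so a_4 = 7
95 = 2·46 + 3, so a_5 = 2
46 = 15·3 + 1, so a_6 = 15
3 = 3·1 + 0, so a_7 = 3

[2; 4, 3, 26, 7, 2, 15, 3]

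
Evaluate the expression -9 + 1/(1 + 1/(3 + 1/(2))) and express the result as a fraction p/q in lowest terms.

-74/9

Work from the innermost term outward:
Start with 2.
3 + 1/(2/1) = 3 + 1/2 = 7/2
1 + 1/(7/2) = 1 + 2/7 = 9/7
-9 + 1/(9/7) = -9 + 7/9 = -74/9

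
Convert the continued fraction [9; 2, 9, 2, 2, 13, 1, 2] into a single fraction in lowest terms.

Compute successive convergents:
a_0 = 9: 9/1
a_1 = 2: 19/2
a_2 = 9: 180/19
a_3 = 2: 379/40
a_4 = 2: 938/99
a_5 = 13: 12573/1327
a_6 = 1: 13511/1426
a_7 = 2: 39595/4179

39595/4179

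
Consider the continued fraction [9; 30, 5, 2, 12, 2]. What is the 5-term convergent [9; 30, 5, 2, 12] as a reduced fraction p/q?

Start with 12.
2 + 1/(12/1) = 2 + 1/12 = 25/12
5 + 1/(25/12) = 5 + 12/25 = 137/25
30 + 1/(137/25) = 30 + 25/137 = 4135/137
9 + 1/(4135/137) = 9 + 137/4135 = 37352/4135

37352/4135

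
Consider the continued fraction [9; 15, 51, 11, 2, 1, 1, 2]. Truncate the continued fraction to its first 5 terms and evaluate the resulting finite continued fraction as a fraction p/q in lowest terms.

a_0 = 9: 9/1
a_1 = 15: 136/15
a_2 = 51: 6945/766
a_3 = 11: 76531/8441
a_4 = 2: 160007/17648

160007/17648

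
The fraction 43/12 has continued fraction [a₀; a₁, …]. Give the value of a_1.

Run the Euclidean algorithm, recording each quotient:
43 ÷ 12 → quotient 3, remainder 7
12 ÷ 7 → quotient 1, remainder 5

1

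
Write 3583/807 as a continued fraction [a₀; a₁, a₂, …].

[4; 2, 3, 1, 1, 1, 15, 2]

⌊3583/807⌋ = 4, remainder 355
⌊807/355⌋ = 2, remainder 97
⌊355/97⌋ = 3, remainder 64
⌊97/64⌋ = 1, remainder 33
⌊64/33⌋ = 1, remainder 31
⌊33/31⌋ = 1, remainder 2
⌊31/2⌋ = 15, remainder 1
⌊2/1⌋ = 2, remainder 0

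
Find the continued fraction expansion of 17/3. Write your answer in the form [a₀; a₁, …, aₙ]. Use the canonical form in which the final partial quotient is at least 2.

[5; 1, 2]

⌊17/3⌋ = 5, remainder 2
⌊3/2⌋ = 1, remainder 1
⌊2/1⌋ = 2, remainder 0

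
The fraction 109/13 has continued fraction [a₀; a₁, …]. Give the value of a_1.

2

109 ÷ 13 → quotient 8, remainder 5
13 ÷ 5 → quotient 2, remainder 3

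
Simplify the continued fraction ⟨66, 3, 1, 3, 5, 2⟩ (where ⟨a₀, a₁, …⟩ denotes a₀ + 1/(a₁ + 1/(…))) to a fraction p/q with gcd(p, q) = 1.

Work from the innermost term outward:
Start with 2.
5 + 1/(2/1) = 5 + 1/2 = 11/2
3 + 1/(11/2) = 3 + 2/11 = 35/11
1 + 1/(35/11) = 1 + 11/35 = 46/35
3 + 1/(46/35) = 3 + 35/46 = 173/46
66 + 1/(173/46) = 66 + 46/173 = 11464/173

11464/173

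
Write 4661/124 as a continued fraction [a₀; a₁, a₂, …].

[37; 1, 1, 2, 3, 7]

Run the Euclidean algorithm, recording each quotient:
4661 = 37·124 + 73, so a_0 = 37
124 = 1·73 + 51, so a_1 = 1
73 = 1·51 + 22, so a_2 = 1
51 = 2·22 + 7, so a_3 = 2
22 = 3·7 + 1, so a_4 = 3
7 = 7·1 + 0, so a_5 = 7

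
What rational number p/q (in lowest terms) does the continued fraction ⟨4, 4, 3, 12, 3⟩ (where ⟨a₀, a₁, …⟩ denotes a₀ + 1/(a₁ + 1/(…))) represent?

Start with 3.
12 + 1/(3/1) = 12 + 1/3 = 37/3
3 + 1/(37/3) = 3 + 3/37 = 114/37
4 + 1/(114/37) = 4 + 37/114 = 493/114
4 + 1/(493/114) = 4 + 114/493 = 2086/493

2086/493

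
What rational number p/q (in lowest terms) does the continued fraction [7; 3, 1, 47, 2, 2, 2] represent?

Collapse the nested fraction from the inside out:
Start with 2.
2 + 1/(2/1) = 2 + 1/2 = 5/2
2 + 1/(5/2) = 2 + 2/5 = 12/5
47 + 1/(12/5) = 47 + 5/12 = 569/12
1 + 1/(569/12) = 1 + 12/569 = 581/569
3 + 1/(581/569) = 3 + 569/581 = 2312/581
7 + 1/(2312/581) = 7 + 581/2312 = 16765/2312

16765/2312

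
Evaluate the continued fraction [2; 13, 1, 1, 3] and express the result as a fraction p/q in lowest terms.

Use the convergent recurrence hₖ = aₖ·hₖ₋₁ + hₖ₋₂ (and likewise for the denominators kₖ):
a_0 = 2: 2/1
a_1 = 13: 27/13
a_2 = 1: 29/14
a_3 = 1: 56/27
a_4 = 3: 197/95

197/95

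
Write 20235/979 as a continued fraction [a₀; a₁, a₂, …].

[20; 1, 2, 46, 3, 2]

20235 ÷ 979 → quotient 20, remainder 655
979 ÷ 655 → quotient 1, remainder 324
655 ÷ 324 → quotient 2, remainder 7
324 ÷ 7 → quotient 46, remainder 2
7 ÷ 2 → quotient 3, remainder 1
2 ÷ 1 → quotient 2, remainder 0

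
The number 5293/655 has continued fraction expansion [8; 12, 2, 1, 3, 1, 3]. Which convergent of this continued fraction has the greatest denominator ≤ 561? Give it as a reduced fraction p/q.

List convergents until the denominator exceeds the bound:
a_0 = 8: 8/1  (≤ bound)
a_1 = 12: 97/12  (≤ bound)
a_2 = 2: 202/25  (≤ bound)
a_3 = 1: 299/37  (≤ bound)
a_4 = 3: 1099/136  (≤ bound)
a_5 = 1: 1398/173  (≤ bound)
a_6 = 3: 5293/655  (> 561, stop)

1398/173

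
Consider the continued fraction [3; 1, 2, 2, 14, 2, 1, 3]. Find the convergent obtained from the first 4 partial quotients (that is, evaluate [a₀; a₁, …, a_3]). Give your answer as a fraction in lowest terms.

Start with 2.
2 + 1/(2/1) = 2 + 1/2 = 5/2
1 + 1/(5/2) = 1 + 2/5 = 7/5
3 + 1/(7/5) = 3 + 5/7 = 26/7

26/7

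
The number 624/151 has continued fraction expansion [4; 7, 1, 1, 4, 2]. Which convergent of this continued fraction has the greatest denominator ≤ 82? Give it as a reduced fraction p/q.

a_0 = 4: 4/1  (≤ bound)
a_1 = 7: 29/7  (≤ bound)
a_2 = 1: 33/8  (≤ bound)
a_3 = 1: 62/15  (≤ bound)
a_4 = 4: 281/68  (≤ bound)
a_5 = 2: 624/151  (> 82, stop)

281/68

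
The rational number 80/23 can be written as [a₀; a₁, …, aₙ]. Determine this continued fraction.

80 = 3·23 + 11, so a_0 = 3
23 = 2·11 + 1, so a_1 = 2
11 = 11·1 + 0, so a_2 = 11

[3; 2, 11]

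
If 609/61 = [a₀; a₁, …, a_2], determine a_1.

1

Apply division with remainder until the remainder is 0:
⌊609/61⌋ = 9, remainder 60
⌊61/60⌋ = 1, remainder 1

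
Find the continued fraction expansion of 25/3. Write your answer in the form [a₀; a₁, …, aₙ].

[8; 3]

25 = 8·3 + 1, so a_0 = 8
3 = 3·1 + 0, so a_1 = 3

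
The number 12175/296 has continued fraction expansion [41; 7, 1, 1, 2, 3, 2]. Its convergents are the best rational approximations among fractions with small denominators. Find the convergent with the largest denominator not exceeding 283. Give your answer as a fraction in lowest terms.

a_0 = 41: 41/1  (≤ bound)
a_1 = 7: 288/7  (≤ bound)
a_2 = 1: 329/8  (≤ bound)
a_3 = 1: 617/15  (≤ bound)
a_4 = 2: 1563/38  (≤ bound)
a_5 = 3: 5306/129  (≤ bound)
a_6 = 2: 12175/296  (> 283, stop)

5306/129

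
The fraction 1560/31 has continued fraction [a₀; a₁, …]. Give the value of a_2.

10

1560 = 50·31 + 10, so a_0 = 50
31 = 3·10 + 1, so a_1 = 3
10 = 10·1 + 0, so a_2 = 10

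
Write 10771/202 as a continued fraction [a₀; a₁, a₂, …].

10771 = 53·202 + 65, so a_0 = 53
202 = 3·65 + 7, so a_1 = 3
65 = 9·7 + 2, so a_2 = 9
7 = 3·2 + 1, so a_3 = 3
2 = 2·1 + 0, so a_4 = 2

[53; 3, 9, 3, 2]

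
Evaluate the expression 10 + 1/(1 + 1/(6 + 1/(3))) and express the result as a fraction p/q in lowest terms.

239/22

a_0 = 10: 10/1
a_1 = 1: 11/1
a_2 = 6: 76/7
a_3 = 3: 239/22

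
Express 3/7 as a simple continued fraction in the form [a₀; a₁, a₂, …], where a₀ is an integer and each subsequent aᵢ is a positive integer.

Repeatedly divide and take the remainder:
⌊3/7⌋ = 0, remainder 3
⌊7/3⌋ = 2, remainder 1
⌊3/1⌋ = 3, remainder 0

[0; 2, 3]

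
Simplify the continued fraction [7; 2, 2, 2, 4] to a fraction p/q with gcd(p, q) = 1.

393/53

Start with 4.
2 + 1/(4/1) = 2 + 1/4 = 9/4
2 + 1/(9/4) = 2 + 4/9 = 22/9
2 + 1/(22/9) = 2 + 9/22 = 53/22
7 + 1/(53/22) = 7 + 22/53 = 393/53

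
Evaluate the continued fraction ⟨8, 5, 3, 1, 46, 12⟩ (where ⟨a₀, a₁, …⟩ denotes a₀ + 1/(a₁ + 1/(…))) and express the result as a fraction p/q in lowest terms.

Start with 12.
46 + 1/(12/1) = 46 + 1/12 = 553/12
1 + 1/(553/12) = 1 + 12/553 = 565/553
3 + 1/(565/553) = 3 + 553/565 = 2248/565
5 + 1/(2248/565) = 5 + 565/2248 = 11805/2248
8 + 1/(11805/2248) = 8 + 2248/11805 = 96688/11805

96688/11805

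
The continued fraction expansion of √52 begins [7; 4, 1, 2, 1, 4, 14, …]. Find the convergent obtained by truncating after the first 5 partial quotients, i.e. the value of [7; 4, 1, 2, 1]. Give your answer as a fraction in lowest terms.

Use the convergent recurrence hₖ = aₖ·hₖ₋₁ + hₖ₋₂ (and likewise for the denominators kₖ):
a_0 = 7: 7/1
a_1 = 4: 29/4
a_2 = 1: 36/5
a_3 = 2: 101/14
a_4 = 1: 137/19

137/19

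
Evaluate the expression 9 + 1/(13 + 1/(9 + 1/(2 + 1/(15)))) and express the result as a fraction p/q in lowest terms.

Use the convergent recurrence hₖ = aₖ·hₖ₋₁ + hₖ₋₂ (and likewise for the denominators kₖ):
a_0 = 9: 9/1
a_1 = 13: 118/13
a_2 = 9: 1071/118
a_3 = 2: 2260/249
a_4 = 15: 34971/3853

34971/3853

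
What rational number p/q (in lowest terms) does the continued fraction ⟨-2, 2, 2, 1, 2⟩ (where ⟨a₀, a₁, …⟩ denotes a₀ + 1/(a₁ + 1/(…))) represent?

-30/19

a_0 = -2: -2/1
a_1 = 2: -3/2
a_2 = 2: -8/5
a_3 = 1: -11/7
a_4 = 2: -30/19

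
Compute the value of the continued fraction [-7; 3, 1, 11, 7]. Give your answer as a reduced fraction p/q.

a_0 = -7: -7/1
a_1 = 3: -20/3
a_2 = 1: -27/4
a_3 = 11: -317/47
a_4 = 7: -2246/333

-2246/333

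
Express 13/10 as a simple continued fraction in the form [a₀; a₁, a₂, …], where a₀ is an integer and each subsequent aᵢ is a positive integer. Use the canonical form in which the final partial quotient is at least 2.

13 = 1·10 + 3, so a_0 = 1
10 = 3·3 + 1, so a_1 = 3
3 = 3·1 + 0, so a_2 = 3

[1; 3, 3]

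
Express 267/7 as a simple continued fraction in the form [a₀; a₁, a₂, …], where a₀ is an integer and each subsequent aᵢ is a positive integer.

⌊267/7⌋ = 38, remainder 1
⌊7/1⌋ = 7, remainder 0

[38; 7]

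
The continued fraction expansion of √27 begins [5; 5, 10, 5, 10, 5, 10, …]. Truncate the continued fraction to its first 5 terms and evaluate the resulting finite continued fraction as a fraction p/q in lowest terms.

13775/2651

Compute successive convergents:
a_0 = 5: 5/1
a_1 = 5: 26/5
a_2 = 10: 265/51
a_3 = 5: 1351/260
a_4 = 10: 13775/2651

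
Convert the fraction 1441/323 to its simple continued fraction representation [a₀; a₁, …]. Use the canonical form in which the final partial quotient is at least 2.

⌊1441/323⌋ = 4, remainder 149
⌊323/149⌋ = 2, remainder 25
⌊149/25⌋ = 5, remainder 24
⌊25/24⌋ = 1, remainder 1
⌊24/1⌋ = 24, remainder 0

[4; 2, 5, 1, 24]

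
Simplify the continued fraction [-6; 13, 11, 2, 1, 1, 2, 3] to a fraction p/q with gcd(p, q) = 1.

-38841/6557

a_0 = -6: -6/1
a_1 = 13: -77/13
a_2 = 11: -853/144
a_3 = 2: -1783/301
a_4 = 1: -2636/445
a_5 = 1: -4419/746
a_6 = 2: -11474/1937
a_7 = 3: -38841/6557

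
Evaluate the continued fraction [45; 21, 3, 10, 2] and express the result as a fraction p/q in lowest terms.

a_0 = 45: 45/1
a_1 = 21: 946/21
a_2 = 3: 2883/64
a_3 = 10: 29776/661
a_4 = 2: 62435/1386

62435/1386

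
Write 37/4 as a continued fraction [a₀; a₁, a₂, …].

Repeatedly divide and take the remainder:
37 = 9·4 + 1, so a_0 = 9
4 = 4·1 + 0, so a_1 = 4

[9; 4]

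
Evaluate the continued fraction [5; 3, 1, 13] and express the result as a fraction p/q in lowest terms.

289/55

Use the convergent recurrence hₖ = aₖ·hₖ₋₁ + hₖ₋₂ (and likewise for the denominators kₖ):
a_0 = 5: 5/1
a_1 = 3: 16/3
a_2 = 1: 21/4
a_3 = 13: 289/55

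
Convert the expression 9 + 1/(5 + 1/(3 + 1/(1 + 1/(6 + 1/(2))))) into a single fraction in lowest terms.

2803/305

a_0 = 9: 9/1
a_1 = 5: 46/5
a_2 = 3: 147/16
a_3 = 1: 193/21
a_4 = 6: 1305/142
a_5 = 2: 2803/305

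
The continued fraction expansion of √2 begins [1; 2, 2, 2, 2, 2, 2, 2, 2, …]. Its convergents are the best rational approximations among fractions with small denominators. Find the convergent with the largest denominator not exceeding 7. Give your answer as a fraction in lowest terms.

a_0 = 1: 1/1  (≤ bound)
a_1 = 2: 3/2  (≤ bound)
a_2 = 2: 7/5  (≤ bound)
a_3 = 2: 17/12  (> 7, stop)

7/5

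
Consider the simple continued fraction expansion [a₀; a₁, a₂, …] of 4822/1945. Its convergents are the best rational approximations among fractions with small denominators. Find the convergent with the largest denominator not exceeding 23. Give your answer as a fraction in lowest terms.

List convergents until the denominator exceeds the bound:
a_0 = 2: 2/1  (≤ bound)
a_1 = 2: 5/2  (≤ bound)
a_2 = 11: 57/23  (≤ bound)
a_3 = 1: 62/25  (> 23, stop)

57/23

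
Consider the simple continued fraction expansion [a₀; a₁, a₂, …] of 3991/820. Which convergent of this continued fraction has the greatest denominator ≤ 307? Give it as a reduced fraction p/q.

a_0 = 4: 4/1  (≤ bound)
a_1 = 1: 5/1  (≤ bound)
a_2 = 6: 34/7  (≤ bound)
a_3 = 1: 39/8  (≤ bound)
a_4 = 1: 73/15  (≤ bound)
a_5 = 10: 769/158  (≤ bound)
a_6 = 2: 1611/331  (> 307, stop)

769/158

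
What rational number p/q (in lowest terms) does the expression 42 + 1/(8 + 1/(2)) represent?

Start with 2.
8 + 1/(2/1) = 8 + 1/2 = 17/2
42 + 1/(17/2) = 42 + 2/17 = 716/17

716/17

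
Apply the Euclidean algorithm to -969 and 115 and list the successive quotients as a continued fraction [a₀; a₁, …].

Apply division with remainder until the remainder is 0:
-969 ÷ 115 → quotient -9, remainder 66
115 ÷ 66 → quotient 1, remainder 49
66 ÷ 49 → quotient 1, remainder 17
49 ÷ 17 → quotient 2, remainder 15
17 ÷ 15 → quotient 1, remainder 2
15 ÷ 2 → quotient 7, remainder 1
2 ÷ 1 → quotient 2, remainder 0

[-9; 1, 1, 2, 1, 7, 2]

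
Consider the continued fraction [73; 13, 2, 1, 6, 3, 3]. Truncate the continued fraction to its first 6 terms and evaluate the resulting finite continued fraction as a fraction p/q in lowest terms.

61456/841

Collapse the nested fraction from the inside out:
Start with 3.
6 + 1/(3/1) = 6 + 1/3 = 19/3
1 + 1/(19/3) = 1 + 3/19 = 22/19
2 + 1/(22/19) = 2 + 19/22 = 63/22
13 + 1/(63/22) = 13 + 22/63 = 841/63
73 + 1/(841/63) = 73 + 63/841 = 61456/841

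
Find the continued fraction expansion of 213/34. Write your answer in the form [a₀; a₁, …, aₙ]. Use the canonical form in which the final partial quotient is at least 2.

⌊213/34⌋ = 6, remainder 9
⌊34/9⌋ = 3, remainder 7
⌊9/7⌋ = 1, remainder 2
⌊7/2⌋ = 3, remainder 1
⌊2/1⌋ = 2, remainder 0

[6; 3, 1, 3, 2]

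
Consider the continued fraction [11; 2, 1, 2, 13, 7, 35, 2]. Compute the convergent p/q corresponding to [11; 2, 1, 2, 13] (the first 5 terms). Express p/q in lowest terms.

Work from the innermost term outward:
Start with 13.
2 + 1/(13/1) = 2 + 1/13 = 27/13
1 + 1/(27/13) = 1 + 13/27 = 40/27
2 + 1/(40/27) = 2 + 27/40 = 107/40
11 + 1/(107/40) = 11 + 40/107 = 1217/107

1217/107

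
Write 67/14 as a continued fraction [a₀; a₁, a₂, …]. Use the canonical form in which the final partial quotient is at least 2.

[4; 1, 3, 1, 2]

⌊67/14⌋ = 4, remainder 11
⌊14/11⌋ = 1, remainder 3
⌊11/3⌋ = 3, remainder 2
⌊3/2⌋ = 1, remainder 1
⌊2/1⌋ = 2, remainder 0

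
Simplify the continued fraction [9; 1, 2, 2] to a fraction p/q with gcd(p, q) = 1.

Starting at the tail and folding back:
Start with 2.
2 + 1/(2/1) = 2 + 1/2 = 5/2
1 + 1/(5/2) = 1 + 2/5 = 7/5
9 + 1/(7/5) = 9 + 5/7 = 68/7

68/7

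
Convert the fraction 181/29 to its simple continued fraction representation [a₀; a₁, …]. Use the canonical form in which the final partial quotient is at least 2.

[6; 4, 7]

Apply division with remainder until the remainder is 0:
181 ÷ 29 → quotient 6, remainder 7
29 ÷ 7 → quotient 4, remainder 1
7 ÷ 1 → quotient 7, remainder 0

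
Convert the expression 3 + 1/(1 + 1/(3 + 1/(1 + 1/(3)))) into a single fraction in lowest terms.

72/19

Start with 3.
1 + 1/(3/1) = 1 + 1/3 = 4/3
3 + 1/(4/3) = 3 + 3/4 = 15/4
1 + 1/(15/4) = 1 + 4/15 = 19/15
3 + 1/(19/15) = 3 + 15/19 = 72/19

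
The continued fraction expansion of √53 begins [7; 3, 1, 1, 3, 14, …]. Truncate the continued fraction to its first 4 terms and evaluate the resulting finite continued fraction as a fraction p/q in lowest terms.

Start with 1.
1 + 1/(1/1) = 1 + 1/1 = 2/1
3 + 1/(2/1) = 3 + 1/2 = 7/2
7 + 1/(7/2) = 7 + 2/7 = 51/7

51/7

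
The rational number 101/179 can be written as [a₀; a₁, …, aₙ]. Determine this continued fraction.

[0; 1, 1, 3, 2, 1, 1, 4]

101 = 0·179 + 101, so a_0 = 0
179 = 1·101 + 78, so a_1 = 1
101 = 1·78 + 23, so a_2 = 1
78 = 3·23 + 9, so a_3 = 3
23 = 2·9 + 5, so a_4 = 2
9 = 1·5 + 4, so a_5 = 1
5 = 1·4 + 1, so a_6 = 1
4 = 4·1 + 0, so a_7 = 4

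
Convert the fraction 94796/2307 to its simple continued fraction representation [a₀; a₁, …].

[41; 11, 26, 8]

Apply division with remainder until the remainder is 0:
94796 = 41·2307 + 209, so a_0 = 41
2307 = 11·209 + 8, so a_1 = 11
209 = 26·8 + 1, so a_2 = 26
8 = 8·1 + 0, so a_3 = 8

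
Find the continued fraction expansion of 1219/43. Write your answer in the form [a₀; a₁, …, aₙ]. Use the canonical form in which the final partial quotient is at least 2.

Apply division with remainder until the remainder is 0:
1219 ÷ 43 → quotient 28, remainder 15
43 ÷ 15 → quotient 2, remainder 13
15 ÷ 13 → quotient 1, remainder 2
13 ÷ 2 → quotient 6, remainder 1
2 ÷ 1 → quotient 2, remainder 0

[28; 2, 1, 6, 2]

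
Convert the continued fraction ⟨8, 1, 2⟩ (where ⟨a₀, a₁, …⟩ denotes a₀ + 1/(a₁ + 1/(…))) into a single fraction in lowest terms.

26/3

Start with 2.
1 + 1/(2/1) = 1 + 1/2 = 3/2
8 + 1/(3/2) = 8 + 2/3 = 26/3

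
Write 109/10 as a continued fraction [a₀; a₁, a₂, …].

[10; 1, 9]

Repeatedly divide and take the remainder:
109 ÷ 10 → quotient 10, remainder 9
10 ÷ 9 → quotient 1, remainder 1
9 ÷ 1 → quotient 9, remainder 0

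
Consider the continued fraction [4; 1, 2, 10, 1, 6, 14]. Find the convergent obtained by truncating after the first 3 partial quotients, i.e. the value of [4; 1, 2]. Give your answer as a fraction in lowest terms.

14/3

a_0 = 4: 4/1
a_1 = 1: 5/1
a_2 = 2: 14/3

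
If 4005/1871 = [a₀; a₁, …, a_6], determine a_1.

Apply division with remainder until the remainder is 0:
⌊4005/1871⌋ = 2, remainder 263
⌊1871/263⌋ = 7, remainder 30

7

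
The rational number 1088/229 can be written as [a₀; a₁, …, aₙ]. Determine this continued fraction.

[4; 1, 3, 57]

1088 = 4·229 + 172, so a_0 = 4
229 = 1·172 + 57, so a_1 = 1
172 = 3·57 + 1, so a_2 = 3
57 = 57·1 + 0, so a_3 = 57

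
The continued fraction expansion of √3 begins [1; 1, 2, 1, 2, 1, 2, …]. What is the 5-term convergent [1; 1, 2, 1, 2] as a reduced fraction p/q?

19/11

a_0 = 1: 1/1
a_1 = 1: 2/1
a_2 = 2: 5/3
a_3 = 1: 7/4
a_4 = 2: 19/11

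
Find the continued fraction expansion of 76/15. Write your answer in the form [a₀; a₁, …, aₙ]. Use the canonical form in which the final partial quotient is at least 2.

Apply division with remainder until the remainder is 0:
76 = 5·15 + 1, so a_0 = 5
15 = 15·1 + 0, so a_1 = 15

[5; 15]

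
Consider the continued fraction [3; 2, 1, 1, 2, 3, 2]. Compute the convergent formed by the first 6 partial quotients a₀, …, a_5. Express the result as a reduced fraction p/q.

Build up convergents one term at a time:
a_0 = 3: 3/1
a_1 = 2: 7/2
a_2 = 1: 10/3
a_3 = 1: 17/5
a_4 = 2: 44/13
a_5 = 3: 149/44

149/44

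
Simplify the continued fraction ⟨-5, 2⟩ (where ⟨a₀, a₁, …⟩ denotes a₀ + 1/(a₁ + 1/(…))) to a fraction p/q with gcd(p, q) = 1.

-9/2

Use the convergent recurrence hₖ = aₖ·hₖ₋₁ + hₖ₋₂ (and likewise for the denominators kₖ):
a_0 = -5: -5/1
a_1 = 2: -9/2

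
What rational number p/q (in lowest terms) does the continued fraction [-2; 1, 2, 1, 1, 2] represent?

-23/18

Start with 2.
1 + 1/(2/1) = 1 + 1/2 = 3/2
1 + 1/(3/2) = 1 + 2/3 = 5/3
2 + 1/(5/3) = 2 + 3/5 = 13/5
1 + 1/(13/5) = 1 + 5/13 = 18/13
-2 + 1/(18/13) = -2 + 13/18 = -23/18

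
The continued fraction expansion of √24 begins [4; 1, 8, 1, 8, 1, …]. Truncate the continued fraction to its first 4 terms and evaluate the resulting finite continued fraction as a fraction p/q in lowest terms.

a_0 = 4: 4/1
a_1 = 1: 5/1
a_2 = 8: 44/9
a_3 = 1: 49/10

49/10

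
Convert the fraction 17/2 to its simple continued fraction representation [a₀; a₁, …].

Apply division with remainder until the remainder is 0:
⌊17/2⌋ = 8, remainder 1
⌊2/1⌋ = 2, remainder 0

[8; 2]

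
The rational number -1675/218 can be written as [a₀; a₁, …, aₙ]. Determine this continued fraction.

[-8; 3, 6, 3, 1, 2]

Repeatedly divide and take the remainder:
-1675 ÷ 218 → quotient -8, remainder 69
218 ÷ 69 → quotient 3, remainder 11
69 ÷ 11 → quotient 6, remainder 3
11 ÷ 3 → quotient 3, remainder 2
3 ÷ 2 → quotient 1, remainder 1
2 ÷ 1 → quotient 2, remainder 0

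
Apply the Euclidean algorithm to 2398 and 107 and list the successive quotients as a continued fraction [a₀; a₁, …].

[22; 2, 2, 3, 6]

Run the Euclidean algorithm, recording each quotient:
2398 = 22·107 + 44, so a_0 = 22
107 = 2·44 + 19, so a_1 = 2
44 = 2·19 + 6, so a_2 = 2
19 = 3·6 + 1, so a_3 = 3
6 = 6·1 + 0, so a_4 = 6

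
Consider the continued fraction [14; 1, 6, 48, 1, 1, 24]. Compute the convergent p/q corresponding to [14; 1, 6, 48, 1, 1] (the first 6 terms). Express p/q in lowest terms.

10118/681

Use the convergent recurrence hₖ = aₖ·hₖ₋₁ + hₖ₋₂ (and likewise for the denominators kₖ):
a_0 = 14: 14/1
a_1 = 1: 15/1
a_2 = 6: 104/7
a_3 = 48: 5007/337
a_4 = 1: 5111/344
a_5 = 1: 10118/681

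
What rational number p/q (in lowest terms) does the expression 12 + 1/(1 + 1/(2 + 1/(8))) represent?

a_0 = 12: 12/1
a_1 = 1: 13/1
a_2 = 2: 38/3
a_3 = 8: 317/25

317/25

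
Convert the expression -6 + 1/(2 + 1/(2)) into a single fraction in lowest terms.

-28/5

a_0 = -6: -6/1
a_1 = 2: -11/2
a_2 = 2: -28/5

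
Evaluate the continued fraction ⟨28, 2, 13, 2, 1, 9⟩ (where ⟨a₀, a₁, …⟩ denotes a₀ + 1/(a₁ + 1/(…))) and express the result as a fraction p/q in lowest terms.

22871/803

Collapse the nested fraction from the inside out:
Start with 9.
1 + 1/(9/1) = 1 + 1/9 = 10/9
2 + 1/(10/9) = 2 + 9/10 = 29/10
13 + 1/(29/10) = 13 + 10/29 = 387/29
2 + 1/(387/29) = 2 + 29/387 = 803/387
28 + 1/(803/387) = 28 + 387/803 = 22871/803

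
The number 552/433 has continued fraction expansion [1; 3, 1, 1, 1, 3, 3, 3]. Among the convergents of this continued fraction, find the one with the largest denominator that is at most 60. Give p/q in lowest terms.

51/40

a_0 = 1: 1/1  (≤ bound)
a_1 = 3: 4/3  (≤ bound)
a_2 = 1: 5/4  (≤ bound)
a_3 = 1: 9/7  (≤ bound)
a_4 = 1: 14/11  (≤ bound)
a_5 = 3: 51/40  (≤ bound)
a_6 = 3: 167/131  (> 60, stop)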